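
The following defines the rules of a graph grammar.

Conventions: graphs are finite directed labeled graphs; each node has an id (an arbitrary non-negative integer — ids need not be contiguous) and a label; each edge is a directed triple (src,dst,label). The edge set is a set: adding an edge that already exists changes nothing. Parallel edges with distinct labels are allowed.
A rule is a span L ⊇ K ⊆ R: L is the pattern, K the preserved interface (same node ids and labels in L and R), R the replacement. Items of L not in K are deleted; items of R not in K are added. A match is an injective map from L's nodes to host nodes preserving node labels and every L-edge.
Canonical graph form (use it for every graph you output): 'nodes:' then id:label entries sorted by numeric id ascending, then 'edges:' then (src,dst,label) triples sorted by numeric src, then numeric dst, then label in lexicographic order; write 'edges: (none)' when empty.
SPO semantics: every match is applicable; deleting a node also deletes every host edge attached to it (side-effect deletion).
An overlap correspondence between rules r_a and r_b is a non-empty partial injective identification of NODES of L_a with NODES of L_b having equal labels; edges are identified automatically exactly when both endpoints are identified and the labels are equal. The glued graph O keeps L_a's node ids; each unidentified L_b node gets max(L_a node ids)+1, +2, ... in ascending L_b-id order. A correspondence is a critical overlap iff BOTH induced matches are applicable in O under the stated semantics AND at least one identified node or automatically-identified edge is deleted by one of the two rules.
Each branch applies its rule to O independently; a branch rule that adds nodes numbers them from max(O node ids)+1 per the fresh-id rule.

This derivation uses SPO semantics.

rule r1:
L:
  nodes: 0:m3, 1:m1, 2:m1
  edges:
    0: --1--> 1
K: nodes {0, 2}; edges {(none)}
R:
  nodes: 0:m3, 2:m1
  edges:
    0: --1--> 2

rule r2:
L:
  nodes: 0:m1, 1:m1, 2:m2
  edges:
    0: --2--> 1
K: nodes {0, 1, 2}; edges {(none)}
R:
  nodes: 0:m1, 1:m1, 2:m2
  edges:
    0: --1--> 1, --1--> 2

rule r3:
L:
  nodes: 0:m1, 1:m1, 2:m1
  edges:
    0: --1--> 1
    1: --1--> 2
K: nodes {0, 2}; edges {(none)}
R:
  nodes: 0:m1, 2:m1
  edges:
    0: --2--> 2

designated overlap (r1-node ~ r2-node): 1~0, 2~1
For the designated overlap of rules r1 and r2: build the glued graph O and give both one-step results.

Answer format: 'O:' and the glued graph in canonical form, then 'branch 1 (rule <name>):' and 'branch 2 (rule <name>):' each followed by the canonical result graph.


O:
nodes: 0:m3, 1:m1, 2:m1, 3:m2
edges: (0,1,1); (1,2,2)
branch 1 (rule r1):
nodes: 0:m3, 2:m1, 3:m2
edges: (0,2,1)
branch 2 (rule r2):
nodes: 0:m3, 1:m1, 2:m1, 3:m2
edges: (0,1,1); (1,2,1); (1,3,1)


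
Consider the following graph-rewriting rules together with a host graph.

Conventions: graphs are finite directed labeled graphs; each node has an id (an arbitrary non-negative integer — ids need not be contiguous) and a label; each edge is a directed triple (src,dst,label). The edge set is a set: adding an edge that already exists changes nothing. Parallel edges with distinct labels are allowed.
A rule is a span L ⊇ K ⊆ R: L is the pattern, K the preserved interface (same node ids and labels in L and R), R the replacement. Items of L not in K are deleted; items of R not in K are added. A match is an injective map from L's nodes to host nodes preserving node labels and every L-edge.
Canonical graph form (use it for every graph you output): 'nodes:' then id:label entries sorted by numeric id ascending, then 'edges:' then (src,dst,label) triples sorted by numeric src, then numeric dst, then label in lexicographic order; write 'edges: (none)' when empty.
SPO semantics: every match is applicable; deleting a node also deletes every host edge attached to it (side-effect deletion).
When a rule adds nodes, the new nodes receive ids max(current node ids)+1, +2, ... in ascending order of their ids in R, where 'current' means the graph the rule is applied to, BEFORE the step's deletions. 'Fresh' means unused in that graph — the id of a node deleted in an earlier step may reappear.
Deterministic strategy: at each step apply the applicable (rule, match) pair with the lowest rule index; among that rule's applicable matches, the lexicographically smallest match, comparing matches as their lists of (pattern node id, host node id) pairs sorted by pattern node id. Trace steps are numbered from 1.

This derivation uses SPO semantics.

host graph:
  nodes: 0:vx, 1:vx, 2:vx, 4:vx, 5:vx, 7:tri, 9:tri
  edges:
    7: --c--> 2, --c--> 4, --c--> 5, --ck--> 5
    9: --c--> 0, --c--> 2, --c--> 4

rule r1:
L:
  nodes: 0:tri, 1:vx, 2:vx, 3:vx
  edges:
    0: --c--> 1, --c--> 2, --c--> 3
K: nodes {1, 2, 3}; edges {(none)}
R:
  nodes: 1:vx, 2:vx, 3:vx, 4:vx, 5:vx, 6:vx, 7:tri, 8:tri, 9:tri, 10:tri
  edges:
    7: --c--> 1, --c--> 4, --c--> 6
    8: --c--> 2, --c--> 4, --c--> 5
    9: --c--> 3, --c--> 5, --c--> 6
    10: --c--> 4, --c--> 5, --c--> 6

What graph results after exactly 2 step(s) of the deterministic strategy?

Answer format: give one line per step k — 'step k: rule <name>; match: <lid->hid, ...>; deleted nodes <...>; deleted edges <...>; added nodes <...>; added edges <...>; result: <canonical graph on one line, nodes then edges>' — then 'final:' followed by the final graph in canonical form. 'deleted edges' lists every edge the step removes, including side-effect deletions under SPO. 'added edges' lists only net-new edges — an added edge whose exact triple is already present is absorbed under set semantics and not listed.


step 1: rule r1; match: 0->7, 1->2, 2->4, 3->5; deleted nodes 7; deleted edges (7,2,c); (7,4,c); (7,5,c); (7,5,ck); added nodes 10, 11, 12, 13, 14, 15, 16; added edges (13,2,c); (13,10,c); (13,12,c); (14,4,c); (14,10,c); (14,11,c); (15,5,c); (15,11,c); (15,12,c); (16,10,c); (16,11,c); (16,12,c); result: nodes: 0:vx, 1:vx, 2:vx, 4:vx, 5:vx, 9:tri, 10:vx, 11:vx, 12:vx, 13:tri, 14:tri, 15:tri, 16:tri edges: (9,0,c); (9,2,c); (9,4,c); (13,2,c); (13,10,c); (13,12,c); (14,4,c); (14,10,c); (14,11,c); (15,5,c); (15,11,c); (15,12,c); (16,10,c); (16,11,c); (16,12,c)
step 2: rule r1; match: 0->9, 1->0, 2->2, 3->4; deleted nodes 9; deleted edges (9,0,c); (9,2,c); (9,4,c); added nodes 17, 18, 19, 20, 21, 22, 23; added edges (20,0,c); (20,17,c); (20,19,c); (21,2,c); (21,17,c); (21,18,c); (22,4,c); (22,18,c); (22,19,c); (23,17,c); (23,18,c); (23,19,c); result: nodes: 0:vx, 1:vx, 2:vx, 4:vx, 5:vx, 10:vx, 11:vx, 12:vx, 13:tri, 14:tri, 15:tri, 16:tri, 17:vx, 18:vx, 19:vx, 20:tri, 21:tri, 22:tri, 23:tri edges: (13,2,c); (13,10,c); (13,12,c); (14,4,c); (14,10,c); (14,11,c); (15,5,c); (15,11,c); (15,12,c); (16,10,c); (16,11,c); (16,12,c); (20,0,c); (20,17,c); (20,19,c); (21,2,c); (21,17,c); (21,18,c); (22,4,c); (22,18,c); (22,19,c); (23,17,c); (23,18,c); (23,19,c)
final:
nodes: 0:vx, 1:vx, 2:vx, 4:vx, 5:vx, 10:vx, 11:vx, 12:vx, 13:tri, 14:tri, 15:tri, 16:tri, 17:vx, 18:vx, 19:vx, 20:tri, 21:tri, 22:tri, 23:tri
edges: (13,2,c); (13,10,c); (13,12,c); (14,4,c); (14,10,c); (14,11,c); (15,5,c); (15,11,c); (15,12,c); (16,10,c); (16,11,c); (16,12,c); (20,0,c); (20,17,c); (20,19,c); (21,2,c); (21,17,c); (21,18,c); (22,4,c); (22,18,c); (22,19,c); (23,17,c); (23,18,c); (23,19,c)


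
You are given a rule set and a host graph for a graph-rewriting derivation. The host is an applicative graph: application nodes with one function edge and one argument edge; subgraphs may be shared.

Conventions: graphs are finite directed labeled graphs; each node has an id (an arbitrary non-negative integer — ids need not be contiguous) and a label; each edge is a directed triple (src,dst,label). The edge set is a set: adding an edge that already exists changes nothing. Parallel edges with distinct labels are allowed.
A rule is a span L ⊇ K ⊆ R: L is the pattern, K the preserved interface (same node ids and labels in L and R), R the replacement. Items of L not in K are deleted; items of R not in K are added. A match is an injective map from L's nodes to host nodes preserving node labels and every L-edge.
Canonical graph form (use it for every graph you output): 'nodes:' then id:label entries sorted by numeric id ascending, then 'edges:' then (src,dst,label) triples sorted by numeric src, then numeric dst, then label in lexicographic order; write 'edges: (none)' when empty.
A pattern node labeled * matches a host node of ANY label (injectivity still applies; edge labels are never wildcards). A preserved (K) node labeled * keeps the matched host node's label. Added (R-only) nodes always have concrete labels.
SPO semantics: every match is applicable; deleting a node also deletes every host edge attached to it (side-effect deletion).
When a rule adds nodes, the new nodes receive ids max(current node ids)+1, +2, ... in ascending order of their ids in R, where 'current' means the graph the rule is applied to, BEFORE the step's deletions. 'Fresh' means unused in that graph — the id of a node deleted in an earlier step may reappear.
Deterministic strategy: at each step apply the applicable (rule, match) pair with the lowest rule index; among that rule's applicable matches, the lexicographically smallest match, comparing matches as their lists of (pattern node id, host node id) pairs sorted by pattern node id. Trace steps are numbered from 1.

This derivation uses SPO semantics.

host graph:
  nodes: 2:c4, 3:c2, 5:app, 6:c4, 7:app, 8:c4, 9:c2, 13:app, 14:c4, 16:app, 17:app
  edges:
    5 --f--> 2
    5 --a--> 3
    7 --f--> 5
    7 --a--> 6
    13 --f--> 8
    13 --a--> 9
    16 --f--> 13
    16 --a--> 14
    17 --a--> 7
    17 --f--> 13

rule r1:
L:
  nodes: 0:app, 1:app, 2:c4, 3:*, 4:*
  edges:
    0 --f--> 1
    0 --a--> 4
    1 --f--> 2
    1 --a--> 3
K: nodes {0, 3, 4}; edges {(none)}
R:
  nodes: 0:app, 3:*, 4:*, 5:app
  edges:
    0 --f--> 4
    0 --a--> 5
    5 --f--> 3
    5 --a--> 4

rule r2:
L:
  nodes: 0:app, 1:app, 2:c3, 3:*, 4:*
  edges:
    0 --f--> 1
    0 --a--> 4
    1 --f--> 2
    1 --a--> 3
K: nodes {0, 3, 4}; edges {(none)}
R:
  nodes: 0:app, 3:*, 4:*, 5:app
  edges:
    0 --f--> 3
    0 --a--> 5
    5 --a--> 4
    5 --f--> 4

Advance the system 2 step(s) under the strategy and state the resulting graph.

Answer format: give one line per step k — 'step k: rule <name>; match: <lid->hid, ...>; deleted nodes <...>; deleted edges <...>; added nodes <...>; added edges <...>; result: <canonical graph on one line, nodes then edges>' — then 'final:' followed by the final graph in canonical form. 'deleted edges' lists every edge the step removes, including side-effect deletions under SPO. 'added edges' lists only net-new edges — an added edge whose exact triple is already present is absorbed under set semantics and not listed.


step 1: rule r1; match: 0->7, 1->5, 2->2, 3->3, 4->6; deleted nodes 2, 5; deleted edges (5,2,f); (5,3,a); (7,5,f); (7,6,a); added nodes 18; added edges (7,6,f); (7,18,a); (18,3,f); (18,6,a); result: nodes: 3:c2, 6:c4, 7:app, 8:c4, 9:c2, 13:app, 14:c4, 16:app, 17:app, 18:app edges: (7,6,f); (7,18,a); (13,8,f); (13,9,a); (16,13,f); (16,14,a); (17,7,a); (17,13,f); (18,3,f); (18,6,a)
step 2: rule r1; match: 0->16, 1->13, 2->8, 3->9, 4->14; deleted nodes 8, 13; deleted edges (13,8,f); (13,9,a); (16,13,f); (16,14,a); (17,13,f); added nodes 19; added edges (16,14,f); (16,19,a); (19,9,f); (19,14,a); result: nodes: 3:c2, 6:c4, 7:app, 9:c2, 14:c4, 16:app, 17:app, 18:app, 19:app edges: (7,6,f); (7,18,a); (16,14,f); (16,19,a); (17,7,a); (18,3,f); (18,6,a); (19,9,f); (19,14,a)
final:
nodes: 3:c2, 6:c4, 7:app, 9:c2, 14:c4, 16:app, 17:app, 18:app, 19:app
edges: (7,6,f); (7,18,a); (16,14,f); (16,19,a); (17,7,a); (18,3,f); (18,6,a); (19,9,f); (19,14,a)


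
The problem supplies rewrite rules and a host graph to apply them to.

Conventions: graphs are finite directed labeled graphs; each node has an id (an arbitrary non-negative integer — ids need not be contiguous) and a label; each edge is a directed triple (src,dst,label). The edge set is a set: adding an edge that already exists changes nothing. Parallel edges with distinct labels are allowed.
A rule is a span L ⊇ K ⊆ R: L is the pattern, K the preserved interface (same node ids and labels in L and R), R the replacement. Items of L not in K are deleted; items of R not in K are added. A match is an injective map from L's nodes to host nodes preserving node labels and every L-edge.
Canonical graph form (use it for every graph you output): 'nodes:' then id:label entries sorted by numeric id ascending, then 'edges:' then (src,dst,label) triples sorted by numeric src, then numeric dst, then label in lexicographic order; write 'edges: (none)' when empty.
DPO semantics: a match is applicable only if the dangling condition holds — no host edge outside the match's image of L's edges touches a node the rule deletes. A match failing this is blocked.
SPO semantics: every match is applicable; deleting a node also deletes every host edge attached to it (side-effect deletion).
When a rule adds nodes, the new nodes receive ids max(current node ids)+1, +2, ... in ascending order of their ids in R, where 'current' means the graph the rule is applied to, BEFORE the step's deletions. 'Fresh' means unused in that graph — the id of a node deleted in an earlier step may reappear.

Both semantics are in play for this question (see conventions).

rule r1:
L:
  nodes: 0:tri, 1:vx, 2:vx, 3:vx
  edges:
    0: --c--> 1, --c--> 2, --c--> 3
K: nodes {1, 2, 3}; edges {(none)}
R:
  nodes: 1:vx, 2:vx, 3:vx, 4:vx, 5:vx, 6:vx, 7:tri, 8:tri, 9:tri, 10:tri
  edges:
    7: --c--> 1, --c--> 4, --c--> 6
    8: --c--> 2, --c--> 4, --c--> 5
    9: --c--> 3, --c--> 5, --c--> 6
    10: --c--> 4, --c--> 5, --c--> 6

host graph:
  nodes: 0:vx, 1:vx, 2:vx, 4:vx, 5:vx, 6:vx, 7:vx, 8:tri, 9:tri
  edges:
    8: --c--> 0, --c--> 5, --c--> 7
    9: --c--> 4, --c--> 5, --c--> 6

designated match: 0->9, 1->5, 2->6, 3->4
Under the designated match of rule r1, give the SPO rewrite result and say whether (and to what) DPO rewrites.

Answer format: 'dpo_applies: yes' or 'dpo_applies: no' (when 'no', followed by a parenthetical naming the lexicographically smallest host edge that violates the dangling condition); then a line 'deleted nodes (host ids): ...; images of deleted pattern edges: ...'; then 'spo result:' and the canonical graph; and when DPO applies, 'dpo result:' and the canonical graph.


dpo_applies: yes
deleted nodes (host ids): 9; images of deleted pattern edges: (9,4,c); (9,5,c); (9,6,c)
spo result:
nodes: 0:vx, 1:vx, 2:vx, 4:vx, 5:vx, 6:vx, 7:vx, 8:tri, 10:vx, 11:vx, 12:vx, 13:tri, 14:tri, 15:tri, 16:tri
edges: (8,0,c); (8,5,c); (8,7,c); (13,5,c); (13,10,c); (13,12,c); (14,6,c); (14,10,c); (14,11,c); (15,4,c); (15,11,c); (15,12,c); (16,10,c); (16,11,c); (16,12,c)
dpo result:
nodes: 0:vx, 1:vx, 2:vx, 4:vx, 5:vx, 6:vx, 7:vx, 8:tri, 10:vx, 11:vx, 12:vx, 13:tri, 14:tri, 15:tri, 16:tri
edges: (8,0,c); (8,5,c); (8,7,c); (13,5,c); (13,10,c); (13,12,c); (14,6,c); (14,10,c); (14,11,c); (15,4,c); (15,11,c); (15,12,c); (16,10,c); (16,11,c); (16,12,c)


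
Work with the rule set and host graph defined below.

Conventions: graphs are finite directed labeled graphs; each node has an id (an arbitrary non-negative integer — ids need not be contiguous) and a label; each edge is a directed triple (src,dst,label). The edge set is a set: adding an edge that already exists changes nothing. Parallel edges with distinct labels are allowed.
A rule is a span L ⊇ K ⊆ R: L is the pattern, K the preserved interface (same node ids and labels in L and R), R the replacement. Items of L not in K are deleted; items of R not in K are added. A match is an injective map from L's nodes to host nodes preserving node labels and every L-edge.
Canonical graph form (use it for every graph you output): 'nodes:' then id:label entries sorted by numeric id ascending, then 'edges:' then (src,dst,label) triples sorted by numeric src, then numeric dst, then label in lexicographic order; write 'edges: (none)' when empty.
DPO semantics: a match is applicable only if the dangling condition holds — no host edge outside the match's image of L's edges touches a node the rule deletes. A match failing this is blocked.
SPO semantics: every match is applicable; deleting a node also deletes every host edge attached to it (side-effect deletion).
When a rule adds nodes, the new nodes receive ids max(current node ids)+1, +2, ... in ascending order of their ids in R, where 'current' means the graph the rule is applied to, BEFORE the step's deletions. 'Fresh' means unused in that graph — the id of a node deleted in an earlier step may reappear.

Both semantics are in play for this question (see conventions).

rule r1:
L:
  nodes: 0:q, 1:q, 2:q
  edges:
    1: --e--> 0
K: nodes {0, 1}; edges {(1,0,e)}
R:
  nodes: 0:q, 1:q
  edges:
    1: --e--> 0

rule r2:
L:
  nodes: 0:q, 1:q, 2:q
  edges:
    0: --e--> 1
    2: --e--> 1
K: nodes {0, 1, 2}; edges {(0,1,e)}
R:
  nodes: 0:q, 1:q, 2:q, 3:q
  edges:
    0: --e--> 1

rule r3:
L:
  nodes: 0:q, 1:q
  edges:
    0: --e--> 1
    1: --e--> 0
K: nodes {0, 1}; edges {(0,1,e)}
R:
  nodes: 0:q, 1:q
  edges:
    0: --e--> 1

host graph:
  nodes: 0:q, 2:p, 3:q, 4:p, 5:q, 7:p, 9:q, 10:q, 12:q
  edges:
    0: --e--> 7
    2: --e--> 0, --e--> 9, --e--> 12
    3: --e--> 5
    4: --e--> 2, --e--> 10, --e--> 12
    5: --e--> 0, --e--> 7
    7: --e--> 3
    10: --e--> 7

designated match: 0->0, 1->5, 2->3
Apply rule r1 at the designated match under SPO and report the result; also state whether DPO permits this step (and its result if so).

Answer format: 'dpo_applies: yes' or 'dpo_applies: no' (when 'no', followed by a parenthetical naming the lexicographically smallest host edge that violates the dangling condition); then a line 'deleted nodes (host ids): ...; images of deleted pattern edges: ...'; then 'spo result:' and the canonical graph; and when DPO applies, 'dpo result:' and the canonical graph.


dpo_applies: no
(the rule deletes node 3, which keeps host edge (3,5,e) outside the match image — the dangling condition fails, DPO blocks; SPO proceeds and side-deletes such edges)
deleted nodes (host ids): 3; images of deleted pattern edges: (none)
spo result:
nodes: 0:q, 2:p, 4:p, 5:q, 7:p, 9:q, 10:q, 12:q
edges: (0,7,e); (2,0,e); (2,9,e); (2,12,e); (4,2,e); (4,10,e); (4,12,e); (5,0,e); (5,7,e); (10,7,e)


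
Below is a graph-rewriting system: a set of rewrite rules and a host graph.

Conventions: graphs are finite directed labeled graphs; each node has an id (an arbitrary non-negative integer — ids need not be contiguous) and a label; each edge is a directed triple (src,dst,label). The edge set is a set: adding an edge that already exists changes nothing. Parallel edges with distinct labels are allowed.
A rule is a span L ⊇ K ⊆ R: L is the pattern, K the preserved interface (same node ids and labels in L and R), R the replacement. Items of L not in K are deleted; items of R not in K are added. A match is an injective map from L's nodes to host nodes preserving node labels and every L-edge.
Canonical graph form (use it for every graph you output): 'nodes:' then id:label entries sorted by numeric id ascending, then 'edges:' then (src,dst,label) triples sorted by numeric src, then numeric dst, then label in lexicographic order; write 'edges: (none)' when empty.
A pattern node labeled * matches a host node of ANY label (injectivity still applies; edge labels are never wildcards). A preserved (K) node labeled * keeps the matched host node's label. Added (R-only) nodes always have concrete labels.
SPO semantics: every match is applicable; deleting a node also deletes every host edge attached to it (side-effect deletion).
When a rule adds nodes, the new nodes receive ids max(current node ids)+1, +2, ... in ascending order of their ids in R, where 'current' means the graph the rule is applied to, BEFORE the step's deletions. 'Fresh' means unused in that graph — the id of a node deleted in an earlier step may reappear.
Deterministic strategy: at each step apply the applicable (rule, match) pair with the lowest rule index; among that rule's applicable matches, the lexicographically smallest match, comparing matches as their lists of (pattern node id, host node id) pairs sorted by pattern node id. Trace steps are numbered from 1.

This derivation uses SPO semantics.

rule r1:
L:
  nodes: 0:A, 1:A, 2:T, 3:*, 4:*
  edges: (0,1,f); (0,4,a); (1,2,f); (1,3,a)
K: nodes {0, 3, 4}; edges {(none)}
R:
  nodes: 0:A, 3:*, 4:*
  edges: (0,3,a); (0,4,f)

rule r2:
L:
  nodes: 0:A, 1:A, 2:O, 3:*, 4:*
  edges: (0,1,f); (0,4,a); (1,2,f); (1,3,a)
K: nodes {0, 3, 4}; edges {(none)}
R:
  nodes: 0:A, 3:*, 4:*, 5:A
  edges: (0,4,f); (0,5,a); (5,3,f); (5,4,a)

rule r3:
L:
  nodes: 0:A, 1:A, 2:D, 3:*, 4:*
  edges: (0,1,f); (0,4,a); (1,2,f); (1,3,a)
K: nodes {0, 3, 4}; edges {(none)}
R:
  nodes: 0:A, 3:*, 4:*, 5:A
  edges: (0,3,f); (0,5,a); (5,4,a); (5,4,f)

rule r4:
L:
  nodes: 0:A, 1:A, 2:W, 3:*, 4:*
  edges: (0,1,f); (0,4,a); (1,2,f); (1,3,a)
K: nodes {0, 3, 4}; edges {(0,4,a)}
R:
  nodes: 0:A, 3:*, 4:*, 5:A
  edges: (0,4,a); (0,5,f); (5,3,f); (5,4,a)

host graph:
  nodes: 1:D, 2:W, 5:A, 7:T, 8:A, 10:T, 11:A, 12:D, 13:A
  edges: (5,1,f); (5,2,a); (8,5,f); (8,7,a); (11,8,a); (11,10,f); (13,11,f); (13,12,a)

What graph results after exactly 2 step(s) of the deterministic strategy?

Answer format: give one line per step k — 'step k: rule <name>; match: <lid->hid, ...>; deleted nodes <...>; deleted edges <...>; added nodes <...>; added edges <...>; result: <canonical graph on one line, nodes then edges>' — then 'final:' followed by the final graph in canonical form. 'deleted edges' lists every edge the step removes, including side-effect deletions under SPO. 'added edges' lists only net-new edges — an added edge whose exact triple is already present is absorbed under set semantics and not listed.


step 1: rule r1; match: 0->13, 1->11, 2->10, 3->8, 4->12; deleted nodes 10, 11; deleted edges (11,8,a); (11,10,f); (13,11,f); (13,12,a); added nodes (none); added edges (13,8,a); (13,12,f); result: nodes: 1:D, 2:W, 5:A, 7:T, 8:A, 12:D, 13:A edges: (5,1,f); (5,2,a); (8,5,f); (8,7,a); (13,8,a); (13,12,f)
step 2: rule r3; match: 0->8, 1->5, 2->1, 3->2, 4->7; deleted nodes 1, 5; deleted edges (5,1,f); (5,2,a); (8,5,f); (8,7,a); added nodes 14; added edges (8,2,f); (8,14,a); (14,7,a); (14,7,f); result: nodes: 2:W, 7:T, 8:A, 12:D, 13:A, 14:A edges: (8,2,f); (8,14,a); (13,8,a); (13,12,f); (14,7,a); (14,7,f)
final:
nodes: 2:W, 7:T, 8:A, 12:D, 13:A, 14:A
edges: (8,2,f); (8,14,a); (13,8,a); (13,12,f); (14,7,a); (14,7,f)


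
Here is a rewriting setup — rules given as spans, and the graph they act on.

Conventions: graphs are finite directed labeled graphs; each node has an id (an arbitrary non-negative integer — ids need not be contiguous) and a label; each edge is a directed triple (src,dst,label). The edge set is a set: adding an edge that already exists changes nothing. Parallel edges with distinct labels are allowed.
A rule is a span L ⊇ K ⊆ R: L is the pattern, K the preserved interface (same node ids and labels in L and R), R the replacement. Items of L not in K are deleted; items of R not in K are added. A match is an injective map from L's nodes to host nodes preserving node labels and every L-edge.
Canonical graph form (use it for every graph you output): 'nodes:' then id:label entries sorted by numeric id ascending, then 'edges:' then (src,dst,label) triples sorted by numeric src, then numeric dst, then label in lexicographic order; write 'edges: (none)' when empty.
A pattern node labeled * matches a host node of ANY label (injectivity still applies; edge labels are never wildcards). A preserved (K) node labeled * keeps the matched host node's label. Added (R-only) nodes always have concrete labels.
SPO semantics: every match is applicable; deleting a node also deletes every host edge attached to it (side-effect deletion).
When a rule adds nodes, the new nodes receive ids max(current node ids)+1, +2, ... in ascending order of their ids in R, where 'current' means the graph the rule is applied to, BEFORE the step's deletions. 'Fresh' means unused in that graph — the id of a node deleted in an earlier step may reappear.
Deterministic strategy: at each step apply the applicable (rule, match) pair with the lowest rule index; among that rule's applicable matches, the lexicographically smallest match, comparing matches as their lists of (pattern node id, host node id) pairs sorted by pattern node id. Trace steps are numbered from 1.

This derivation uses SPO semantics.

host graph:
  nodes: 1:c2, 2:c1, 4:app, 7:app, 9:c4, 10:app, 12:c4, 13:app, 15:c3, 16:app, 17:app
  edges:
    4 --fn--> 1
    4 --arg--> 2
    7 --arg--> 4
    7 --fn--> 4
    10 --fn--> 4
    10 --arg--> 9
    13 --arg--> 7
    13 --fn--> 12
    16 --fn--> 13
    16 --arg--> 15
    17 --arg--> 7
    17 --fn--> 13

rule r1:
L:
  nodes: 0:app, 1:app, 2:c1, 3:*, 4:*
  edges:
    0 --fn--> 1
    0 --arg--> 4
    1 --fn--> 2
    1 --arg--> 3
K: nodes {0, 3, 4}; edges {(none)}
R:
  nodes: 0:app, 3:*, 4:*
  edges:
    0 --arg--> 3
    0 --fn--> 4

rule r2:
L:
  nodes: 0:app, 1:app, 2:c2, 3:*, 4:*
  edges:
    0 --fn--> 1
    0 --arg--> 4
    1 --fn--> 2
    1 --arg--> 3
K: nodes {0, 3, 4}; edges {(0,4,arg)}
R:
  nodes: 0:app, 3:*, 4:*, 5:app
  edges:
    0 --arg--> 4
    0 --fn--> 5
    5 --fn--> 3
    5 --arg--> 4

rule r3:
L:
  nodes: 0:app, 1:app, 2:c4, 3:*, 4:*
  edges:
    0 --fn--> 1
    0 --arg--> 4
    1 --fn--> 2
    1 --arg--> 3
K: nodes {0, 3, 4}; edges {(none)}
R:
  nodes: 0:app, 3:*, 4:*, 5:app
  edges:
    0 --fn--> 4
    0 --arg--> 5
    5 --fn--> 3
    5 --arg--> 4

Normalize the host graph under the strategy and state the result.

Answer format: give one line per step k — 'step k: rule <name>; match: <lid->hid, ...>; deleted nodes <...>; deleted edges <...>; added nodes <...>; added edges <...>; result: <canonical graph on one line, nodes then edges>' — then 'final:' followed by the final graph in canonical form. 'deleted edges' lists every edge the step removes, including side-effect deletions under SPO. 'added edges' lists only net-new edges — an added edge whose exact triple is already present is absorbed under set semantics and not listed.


step 1: rule r2; match: 0->10, 1->4, 2->1, 3->2, 4->9; deleted nodes 1, 4; deleted edges (4,1,fn); (4,2,arg); (7,4,arg); (7,4,fn); (10,4,fn); added nodes 18; added edges (10,18,fn); (18,2,fn); (18,9,arg); result: nodes: 2:c1, 7:app, 9:c4, 10:app, 12:c4, 13:app, 15:c3, 16:app, 17:app, 18:app edges: (10,9,arg); (10,18,fn); (13,7,arg); (13,12,fn); (16,13,fn); (16,15,arg); (17,7,arg); (17,13,fn); (18,2,fn); (18,9,arg)
step 2: rule r3; match: 0->16, 1->13, 2->12, 3->7, 4->15; deleted nodes 12, 13; deleted edges (13,7,arg); (13,12,fn); (16,13,fn); (16,15,arg); (17,13,fn); added nodes 19; added edges (16,15,fn); (16,19,arg); (19,7,fn); (19,15,arg); result: nodes: 2:c1, 7:app, 9:c4, 10:app, 15:c3, 16:app, 17:app, 18:app, 19:app edges: (10,9,arg); (10,18,fn); (16,15,fn); (16,19,arg); (17,7,arg); (18,2,fn); (18,9,arg); (19,7,fn); (19,15,arg)
final:
nodes: 2:c1, 7:app, 9:c4, 10:app, 15:c3, 16:app, 17:app, 18:app, 19:app
edges: (10,9,arg); (10,18,fn); (16,15,fn); (16,19,arg); (17,7,arg); (18,2,fn); (18,9,arg); (19,7,fn); (19,15,arg)


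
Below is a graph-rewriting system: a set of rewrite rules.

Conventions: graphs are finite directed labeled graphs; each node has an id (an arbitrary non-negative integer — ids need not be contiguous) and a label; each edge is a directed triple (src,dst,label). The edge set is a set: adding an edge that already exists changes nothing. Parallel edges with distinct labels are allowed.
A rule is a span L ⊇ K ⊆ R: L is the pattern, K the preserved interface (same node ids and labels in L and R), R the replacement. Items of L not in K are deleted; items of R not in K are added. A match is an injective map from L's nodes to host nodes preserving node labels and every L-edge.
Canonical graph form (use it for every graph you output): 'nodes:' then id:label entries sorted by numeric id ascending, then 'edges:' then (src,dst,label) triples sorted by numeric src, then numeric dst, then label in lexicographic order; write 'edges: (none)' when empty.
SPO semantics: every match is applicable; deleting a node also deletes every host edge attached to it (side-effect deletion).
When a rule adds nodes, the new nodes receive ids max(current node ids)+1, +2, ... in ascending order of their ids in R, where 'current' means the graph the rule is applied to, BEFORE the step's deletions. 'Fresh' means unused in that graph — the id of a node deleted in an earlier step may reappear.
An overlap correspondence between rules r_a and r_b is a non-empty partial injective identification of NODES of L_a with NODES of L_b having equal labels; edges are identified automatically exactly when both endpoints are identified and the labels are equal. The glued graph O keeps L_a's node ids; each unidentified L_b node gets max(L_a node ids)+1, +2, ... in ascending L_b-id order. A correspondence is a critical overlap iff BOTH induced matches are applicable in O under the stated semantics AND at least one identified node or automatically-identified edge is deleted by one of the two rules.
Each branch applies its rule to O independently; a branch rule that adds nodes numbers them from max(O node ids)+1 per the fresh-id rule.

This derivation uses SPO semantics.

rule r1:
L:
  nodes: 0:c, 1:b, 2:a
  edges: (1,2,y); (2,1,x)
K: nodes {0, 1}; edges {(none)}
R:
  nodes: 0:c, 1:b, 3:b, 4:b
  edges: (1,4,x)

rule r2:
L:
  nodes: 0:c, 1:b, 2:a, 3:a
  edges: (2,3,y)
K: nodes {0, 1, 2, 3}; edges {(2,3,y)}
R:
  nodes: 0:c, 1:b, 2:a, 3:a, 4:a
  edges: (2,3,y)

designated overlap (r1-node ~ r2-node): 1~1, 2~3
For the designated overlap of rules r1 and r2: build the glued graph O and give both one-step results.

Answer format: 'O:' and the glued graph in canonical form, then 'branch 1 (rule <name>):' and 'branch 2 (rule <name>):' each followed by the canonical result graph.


O:
nodes: 0:c, 1:b, 2:a, 3:c, 4:a
edges: (1,2,y); (2,1,x); (4,2,y)
branch 1 (rule r1):
nodes: 0:c, 1:b, 3:c, 4:a, 5:b, 6:b
edges: (1,6,x)
branch 2 (rule r2):
nodes: 0:c, 1:b, 2:a, 3:c, 4:a, 5:a
edges: (1,2,y); (2,1,x); (4,2,y)


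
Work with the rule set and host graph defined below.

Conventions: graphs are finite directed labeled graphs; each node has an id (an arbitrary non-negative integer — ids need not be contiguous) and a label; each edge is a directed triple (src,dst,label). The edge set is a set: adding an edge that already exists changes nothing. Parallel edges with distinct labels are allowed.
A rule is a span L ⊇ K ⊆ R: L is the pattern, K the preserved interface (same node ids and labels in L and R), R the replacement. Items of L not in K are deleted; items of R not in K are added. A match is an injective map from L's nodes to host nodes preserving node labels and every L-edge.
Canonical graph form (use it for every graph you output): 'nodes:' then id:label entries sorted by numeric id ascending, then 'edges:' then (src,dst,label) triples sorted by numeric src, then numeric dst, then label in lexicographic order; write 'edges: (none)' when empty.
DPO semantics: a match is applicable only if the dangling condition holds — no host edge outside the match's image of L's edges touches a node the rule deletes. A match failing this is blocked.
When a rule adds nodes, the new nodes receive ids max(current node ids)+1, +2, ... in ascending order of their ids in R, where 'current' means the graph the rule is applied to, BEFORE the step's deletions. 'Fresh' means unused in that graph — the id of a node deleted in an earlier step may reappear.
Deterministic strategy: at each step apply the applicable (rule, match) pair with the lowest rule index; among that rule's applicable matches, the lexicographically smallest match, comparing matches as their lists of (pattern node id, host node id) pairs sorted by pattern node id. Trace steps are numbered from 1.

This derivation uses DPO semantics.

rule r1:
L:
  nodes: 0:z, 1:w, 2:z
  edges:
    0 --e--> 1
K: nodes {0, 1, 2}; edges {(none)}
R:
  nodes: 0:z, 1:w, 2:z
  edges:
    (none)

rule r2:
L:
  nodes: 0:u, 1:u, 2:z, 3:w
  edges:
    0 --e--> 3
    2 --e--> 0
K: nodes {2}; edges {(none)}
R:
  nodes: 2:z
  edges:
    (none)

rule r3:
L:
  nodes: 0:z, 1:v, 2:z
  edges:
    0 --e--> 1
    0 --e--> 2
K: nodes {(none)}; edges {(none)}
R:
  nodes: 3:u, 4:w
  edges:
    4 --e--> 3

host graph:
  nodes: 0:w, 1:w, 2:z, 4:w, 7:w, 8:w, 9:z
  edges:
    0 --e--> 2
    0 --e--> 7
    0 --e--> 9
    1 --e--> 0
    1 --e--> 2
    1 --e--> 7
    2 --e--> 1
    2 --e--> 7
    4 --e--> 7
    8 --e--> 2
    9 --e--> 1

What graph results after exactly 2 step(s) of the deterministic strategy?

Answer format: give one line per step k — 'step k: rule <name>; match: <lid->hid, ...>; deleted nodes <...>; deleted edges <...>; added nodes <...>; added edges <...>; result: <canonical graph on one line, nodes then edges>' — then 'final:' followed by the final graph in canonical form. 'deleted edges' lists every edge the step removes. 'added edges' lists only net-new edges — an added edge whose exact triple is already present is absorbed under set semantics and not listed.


step 1: rule r1; match: 0->2, 1->1, 2->9; deleted nodes (none); deleted edges (2,1,e); added nodes (none); added edges (none); result: nodes: 0:w, 1:w, 2:z, 4:w, 7:w, 8:w, 9:z edges: (0,2,e); (0,7,e); (0,9,e); (1,0,e); (1,2,e); (1,7,e); (2,7,e); (4,7,e); (8,2,e); (9,1,e)
step 2: rule r1; match: 0->2, 1->7, 2->9; deleted nodes (none); deleted edges (2,7,e); added nodes (none); added edges (none); result: nodes: 0:w, 1:w, 2:z, 4:w, 7:w, 8:w, 9:z edges: (0,2,e); (0,7,e); (0,9,e); (1,0,e); (1,2,e); (1,7,e); (4,7,e); (8,2,e); (9,1,e)
final:
nodes: 0:w, 1:w, 2:z, 4:w, 7:w, 8:w, 9:z
edges: (0,2,e); (0,7,e); (0,9,e); (1,0,e); (1,2,e); (1,7,e); (4,7,e); (8,2,e); (9,1,e)


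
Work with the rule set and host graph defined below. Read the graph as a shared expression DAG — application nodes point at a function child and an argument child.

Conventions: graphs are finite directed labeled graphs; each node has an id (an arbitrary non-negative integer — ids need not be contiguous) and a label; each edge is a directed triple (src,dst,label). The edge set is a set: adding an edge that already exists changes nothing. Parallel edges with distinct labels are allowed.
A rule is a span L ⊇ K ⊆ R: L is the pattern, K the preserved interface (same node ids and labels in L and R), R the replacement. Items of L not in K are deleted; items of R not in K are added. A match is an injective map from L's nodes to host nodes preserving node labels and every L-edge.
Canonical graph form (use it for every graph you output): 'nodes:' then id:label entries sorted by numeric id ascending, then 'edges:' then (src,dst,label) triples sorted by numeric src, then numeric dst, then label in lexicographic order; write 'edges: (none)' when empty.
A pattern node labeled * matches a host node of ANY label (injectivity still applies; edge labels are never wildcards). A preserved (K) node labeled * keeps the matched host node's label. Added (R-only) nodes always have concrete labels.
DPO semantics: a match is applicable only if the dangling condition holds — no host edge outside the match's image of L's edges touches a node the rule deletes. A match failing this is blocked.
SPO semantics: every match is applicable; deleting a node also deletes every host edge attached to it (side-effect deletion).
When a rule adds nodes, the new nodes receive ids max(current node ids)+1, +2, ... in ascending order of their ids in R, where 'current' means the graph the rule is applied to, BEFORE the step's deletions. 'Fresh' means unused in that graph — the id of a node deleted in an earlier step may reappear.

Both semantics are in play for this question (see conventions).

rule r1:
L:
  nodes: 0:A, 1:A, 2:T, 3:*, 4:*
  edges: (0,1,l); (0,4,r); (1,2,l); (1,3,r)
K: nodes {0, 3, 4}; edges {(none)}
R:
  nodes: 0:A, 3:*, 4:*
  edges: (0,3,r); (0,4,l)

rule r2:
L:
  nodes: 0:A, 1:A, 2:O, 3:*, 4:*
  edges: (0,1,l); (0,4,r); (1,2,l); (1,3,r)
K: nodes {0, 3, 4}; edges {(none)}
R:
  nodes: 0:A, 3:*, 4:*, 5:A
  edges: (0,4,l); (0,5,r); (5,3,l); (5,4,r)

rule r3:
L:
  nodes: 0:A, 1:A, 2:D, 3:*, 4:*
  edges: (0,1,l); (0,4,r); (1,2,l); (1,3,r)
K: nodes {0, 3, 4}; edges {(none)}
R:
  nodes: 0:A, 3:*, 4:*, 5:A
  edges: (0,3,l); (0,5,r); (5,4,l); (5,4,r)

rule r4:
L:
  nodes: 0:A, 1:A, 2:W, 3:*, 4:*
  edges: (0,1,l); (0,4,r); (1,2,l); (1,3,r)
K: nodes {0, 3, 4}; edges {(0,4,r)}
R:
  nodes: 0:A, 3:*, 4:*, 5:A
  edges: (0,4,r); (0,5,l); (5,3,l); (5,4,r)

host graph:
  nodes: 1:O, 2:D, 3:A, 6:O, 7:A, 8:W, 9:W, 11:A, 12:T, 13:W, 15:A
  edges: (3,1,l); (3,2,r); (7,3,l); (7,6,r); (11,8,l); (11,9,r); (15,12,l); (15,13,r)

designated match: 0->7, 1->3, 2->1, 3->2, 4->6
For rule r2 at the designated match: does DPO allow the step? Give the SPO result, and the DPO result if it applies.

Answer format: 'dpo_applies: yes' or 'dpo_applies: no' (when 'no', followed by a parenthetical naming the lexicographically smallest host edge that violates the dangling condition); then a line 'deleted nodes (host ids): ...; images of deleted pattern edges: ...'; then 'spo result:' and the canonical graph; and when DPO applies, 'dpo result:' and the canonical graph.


dpo_applies: yes
deleted nodes (host ids): 1, 3; images of deleted pattern edges: (3,1,l); (3,2,r); (7,3,l); (7,6,r)
spo result:
nodes: 2:D, 6:O, 7:A, 8:W, 9:W, 11:A, 12:T, 13:W, 15:A, 16:A
edges: (7,6,l); (7,16,r); (11,8,l); (11,9,r); (15,12,l); (15,13,r); (16,2,l); (16,6,r)
dpo result:
nodes: 2:D, 6:O, 7:A, 8:W, 9:W, 11:A, 12:T, 13:W, 15:A, 16:A
edges: (7,6,l); (7,16,r); (11,8,l); (11,9,r); (15,12,l); (15,13,r); (16,2,l); (16,6,r)


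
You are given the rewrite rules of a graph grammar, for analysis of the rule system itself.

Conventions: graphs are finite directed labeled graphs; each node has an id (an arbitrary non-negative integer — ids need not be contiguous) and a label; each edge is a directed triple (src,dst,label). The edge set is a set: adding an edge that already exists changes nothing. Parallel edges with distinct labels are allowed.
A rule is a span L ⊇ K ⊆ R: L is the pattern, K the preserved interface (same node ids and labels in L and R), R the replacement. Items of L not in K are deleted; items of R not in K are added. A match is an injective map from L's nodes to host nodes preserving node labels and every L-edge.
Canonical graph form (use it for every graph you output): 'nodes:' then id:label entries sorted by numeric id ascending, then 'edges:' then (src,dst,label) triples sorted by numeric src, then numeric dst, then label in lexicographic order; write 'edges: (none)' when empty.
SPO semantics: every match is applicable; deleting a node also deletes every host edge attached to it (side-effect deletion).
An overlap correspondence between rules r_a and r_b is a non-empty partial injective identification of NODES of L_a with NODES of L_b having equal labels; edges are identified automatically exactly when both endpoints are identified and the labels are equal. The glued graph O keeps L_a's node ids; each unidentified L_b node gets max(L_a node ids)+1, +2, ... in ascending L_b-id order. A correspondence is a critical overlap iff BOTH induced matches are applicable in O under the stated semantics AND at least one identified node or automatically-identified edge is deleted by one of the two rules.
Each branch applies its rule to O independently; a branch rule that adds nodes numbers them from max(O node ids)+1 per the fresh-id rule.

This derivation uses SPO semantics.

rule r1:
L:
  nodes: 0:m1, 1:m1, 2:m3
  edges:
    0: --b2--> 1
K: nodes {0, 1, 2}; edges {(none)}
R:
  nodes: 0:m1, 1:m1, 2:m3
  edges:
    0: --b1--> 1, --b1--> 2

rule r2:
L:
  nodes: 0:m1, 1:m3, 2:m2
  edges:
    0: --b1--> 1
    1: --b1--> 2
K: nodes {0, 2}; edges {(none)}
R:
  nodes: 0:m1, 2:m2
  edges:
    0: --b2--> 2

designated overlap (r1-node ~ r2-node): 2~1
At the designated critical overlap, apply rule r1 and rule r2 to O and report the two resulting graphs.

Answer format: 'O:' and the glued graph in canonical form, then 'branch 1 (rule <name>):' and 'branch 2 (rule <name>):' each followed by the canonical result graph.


O:
nodes: 0:m1, 1:m1, 2:m3, 3:m1, 4:m2
edges: (0,1,b2); (2,4,b1); (3,2,b1)
branch 1 (rule r1):
nodes: 0:m1, 1:m1, 2:m3, 3:m1, 4:m2
edges: (0,1,b1); (0,2,b1); (2,4,b1); (3,2,b1)
branch 2 (rule r2):
nodes: 0:m1, 1:m1, 3:m1, 4:m2
edges: (0,1,b2); (3,4,b2)
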